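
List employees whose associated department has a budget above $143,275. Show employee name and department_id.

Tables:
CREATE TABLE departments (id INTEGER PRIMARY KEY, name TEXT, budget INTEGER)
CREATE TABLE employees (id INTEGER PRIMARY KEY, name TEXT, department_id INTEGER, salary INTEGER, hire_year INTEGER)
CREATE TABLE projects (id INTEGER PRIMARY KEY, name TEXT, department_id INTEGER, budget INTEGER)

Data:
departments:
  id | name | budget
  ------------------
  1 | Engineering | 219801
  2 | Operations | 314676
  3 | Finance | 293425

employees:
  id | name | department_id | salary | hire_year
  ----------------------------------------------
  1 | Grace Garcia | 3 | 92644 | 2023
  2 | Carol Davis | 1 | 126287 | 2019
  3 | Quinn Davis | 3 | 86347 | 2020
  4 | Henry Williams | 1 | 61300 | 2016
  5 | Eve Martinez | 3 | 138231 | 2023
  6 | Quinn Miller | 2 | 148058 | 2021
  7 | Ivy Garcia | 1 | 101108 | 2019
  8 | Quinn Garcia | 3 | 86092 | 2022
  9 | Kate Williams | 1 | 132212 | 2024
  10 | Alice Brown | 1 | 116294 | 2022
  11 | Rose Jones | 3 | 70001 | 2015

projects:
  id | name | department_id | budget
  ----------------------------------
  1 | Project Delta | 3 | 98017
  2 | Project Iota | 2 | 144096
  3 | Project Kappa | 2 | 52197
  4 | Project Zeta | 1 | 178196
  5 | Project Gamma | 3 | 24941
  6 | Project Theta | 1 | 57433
SELECT name, department_id FROM employees WHERE department_id IN (SELECT id FROM departments WHERE budget > 143275)

Execution result:
name | department_id
Grace Garcia | 3
Carol Davis | 1
Quinn Davis | 3
Henry Williams | 1
Eve Martinez | 3
Quinn Miller | 2
Ivy Garcia | 1
Quinn Garcia | 3
Kate Williams | 1
Alice Brown | 1
Rose Jones | 3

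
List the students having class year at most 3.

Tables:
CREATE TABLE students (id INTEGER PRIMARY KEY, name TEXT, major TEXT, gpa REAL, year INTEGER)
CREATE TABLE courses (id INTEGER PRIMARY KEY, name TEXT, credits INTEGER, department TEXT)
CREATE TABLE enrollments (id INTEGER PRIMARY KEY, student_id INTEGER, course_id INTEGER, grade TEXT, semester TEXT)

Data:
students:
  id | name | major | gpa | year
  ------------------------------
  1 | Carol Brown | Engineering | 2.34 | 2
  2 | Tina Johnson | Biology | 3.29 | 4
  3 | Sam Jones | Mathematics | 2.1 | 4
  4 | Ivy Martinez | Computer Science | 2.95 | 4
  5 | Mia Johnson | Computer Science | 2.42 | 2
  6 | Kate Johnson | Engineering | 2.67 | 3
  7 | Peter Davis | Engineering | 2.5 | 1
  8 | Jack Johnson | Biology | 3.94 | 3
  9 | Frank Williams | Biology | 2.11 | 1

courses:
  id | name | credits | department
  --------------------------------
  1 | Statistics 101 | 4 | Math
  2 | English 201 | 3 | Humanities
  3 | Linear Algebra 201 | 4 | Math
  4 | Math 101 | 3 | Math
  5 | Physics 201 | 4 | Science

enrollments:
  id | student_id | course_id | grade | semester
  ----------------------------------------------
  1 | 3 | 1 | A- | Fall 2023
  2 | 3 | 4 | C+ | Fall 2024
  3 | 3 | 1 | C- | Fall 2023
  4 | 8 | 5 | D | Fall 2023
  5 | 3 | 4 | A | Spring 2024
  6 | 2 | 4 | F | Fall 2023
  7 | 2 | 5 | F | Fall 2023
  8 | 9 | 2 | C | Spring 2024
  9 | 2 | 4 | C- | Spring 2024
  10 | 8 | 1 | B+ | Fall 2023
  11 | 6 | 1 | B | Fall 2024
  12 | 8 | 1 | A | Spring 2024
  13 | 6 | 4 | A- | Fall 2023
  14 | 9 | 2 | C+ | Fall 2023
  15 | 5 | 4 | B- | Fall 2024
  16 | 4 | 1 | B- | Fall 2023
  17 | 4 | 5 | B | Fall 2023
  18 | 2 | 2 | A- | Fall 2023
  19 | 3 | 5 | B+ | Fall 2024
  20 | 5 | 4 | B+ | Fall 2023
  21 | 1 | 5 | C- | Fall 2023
SELECT name, year FROM students WHERE year <= 3

Execution result:
name | year
Carol Brown | 2
Mia Johnson | 2
Kate Johnson | 3
Peter Davis | 1
Jack Johnson | 3
Frank Williams | 1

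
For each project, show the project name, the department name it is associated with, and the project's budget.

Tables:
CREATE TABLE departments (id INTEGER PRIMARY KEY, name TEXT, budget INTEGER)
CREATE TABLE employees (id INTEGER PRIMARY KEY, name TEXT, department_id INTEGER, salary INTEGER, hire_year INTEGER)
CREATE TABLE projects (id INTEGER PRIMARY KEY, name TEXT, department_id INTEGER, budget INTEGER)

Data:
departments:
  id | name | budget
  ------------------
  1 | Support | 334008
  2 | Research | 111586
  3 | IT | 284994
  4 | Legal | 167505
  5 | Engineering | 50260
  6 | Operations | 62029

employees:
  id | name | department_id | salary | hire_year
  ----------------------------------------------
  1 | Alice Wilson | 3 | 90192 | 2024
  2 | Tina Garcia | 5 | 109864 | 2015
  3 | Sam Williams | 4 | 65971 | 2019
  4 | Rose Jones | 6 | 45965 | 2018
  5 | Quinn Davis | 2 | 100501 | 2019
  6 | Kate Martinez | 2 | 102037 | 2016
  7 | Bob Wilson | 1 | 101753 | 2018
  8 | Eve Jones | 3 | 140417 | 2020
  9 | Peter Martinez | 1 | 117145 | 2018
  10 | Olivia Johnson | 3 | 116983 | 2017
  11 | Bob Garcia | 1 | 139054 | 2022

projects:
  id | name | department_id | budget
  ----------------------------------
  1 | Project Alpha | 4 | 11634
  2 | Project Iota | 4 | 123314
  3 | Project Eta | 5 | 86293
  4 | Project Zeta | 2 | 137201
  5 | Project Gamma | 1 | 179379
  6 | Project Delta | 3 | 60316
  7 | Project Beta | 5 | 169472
SELECT c.name, p.name AS department, c.budget FROM projects c JOIN departments p ON c.department_id = p.id

Execution result:
name | department | budget
Project Alpha | Legal | 11634
Project Iota | Legal | 123314
Project Eta | Engineering | 86293
Project Zeta | Research | 137201
Project Gamma | Support | 179379
Project Delta | IT | 60316
Project Beta | Engineering | 169472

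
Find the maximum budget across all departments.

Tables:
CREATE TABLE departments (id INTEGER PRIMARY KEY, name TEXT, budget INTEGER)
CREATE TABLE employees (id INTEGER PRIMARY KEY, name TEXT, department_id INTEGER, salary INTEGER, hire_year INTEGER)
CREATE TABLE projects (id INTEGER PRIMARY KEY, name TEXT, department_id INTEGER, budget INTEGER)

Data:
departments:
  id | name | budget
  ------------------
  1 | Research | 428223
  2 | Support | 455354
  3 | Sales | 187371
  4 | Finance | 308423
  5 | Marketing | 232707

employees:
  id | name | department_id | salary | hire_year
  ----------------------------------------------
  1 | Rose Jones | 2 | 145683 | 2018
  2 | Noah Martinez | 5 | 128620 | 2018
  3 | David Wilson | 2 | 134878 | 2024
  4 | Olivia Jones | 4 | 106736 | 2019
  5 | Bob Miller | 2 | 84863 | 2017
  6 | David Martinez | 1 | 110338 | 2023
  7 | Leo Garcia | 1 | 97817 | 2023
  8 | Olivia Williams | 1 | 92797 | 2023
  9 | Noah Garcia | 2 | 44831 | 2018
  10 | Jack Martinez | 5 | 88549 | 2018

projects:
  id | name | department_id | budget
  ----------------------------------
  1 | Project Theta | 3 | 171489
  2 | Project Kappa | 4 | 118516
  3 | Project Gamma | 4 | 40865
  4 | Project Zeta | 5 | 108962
SELECT MAX(budget) FROM departments

Execution result:
455354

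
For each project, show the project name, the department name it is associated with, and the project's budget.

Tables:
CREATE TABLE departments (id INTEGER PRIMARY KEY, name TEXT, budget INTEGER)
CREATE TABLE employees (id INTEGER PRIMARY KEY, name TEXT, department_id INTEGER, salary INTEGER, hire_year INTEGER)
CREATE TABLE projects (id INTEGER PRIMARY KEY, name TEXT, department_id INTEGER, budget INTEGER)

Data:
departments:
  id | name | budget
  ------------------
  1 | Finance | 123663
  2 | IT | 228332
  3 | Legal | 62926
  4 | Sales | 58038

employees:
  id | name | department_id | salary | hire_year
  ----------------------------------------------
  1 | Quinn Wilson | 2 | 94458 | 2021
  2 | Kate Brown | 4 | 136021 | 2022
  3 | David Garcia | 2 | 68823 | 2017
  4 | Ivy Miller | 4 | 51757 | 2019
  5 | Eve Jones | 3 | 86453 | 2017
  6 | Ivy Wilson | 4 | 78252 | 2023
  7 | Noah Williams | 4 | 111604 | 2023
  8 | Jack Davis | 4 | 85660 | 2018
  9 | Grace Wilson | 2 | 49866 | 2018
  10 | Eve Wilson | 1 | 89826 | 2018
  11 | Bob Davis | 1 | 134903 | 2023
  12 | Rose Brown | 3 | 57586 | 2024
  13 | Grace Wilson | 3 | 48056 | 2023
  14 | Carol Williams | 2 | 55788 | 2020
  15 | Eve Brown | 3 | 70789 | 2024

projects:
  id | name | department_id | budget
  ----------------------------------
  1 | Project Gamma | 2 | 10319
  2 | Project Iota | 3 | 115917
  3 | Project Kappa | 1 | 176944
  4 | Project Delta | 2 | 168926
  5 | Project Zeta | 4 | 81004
SELECT c.name, p.name AS department, c.budget FROM projects c JOIN departments p ON c.department_id = p.id

Execution result:
name | department | budget
Project Gamma | IT | 10319
Project Iota | Legal | 115917
Project Kappa | Finance | 176944
Project Delta | IT | 168926
Project Zeta | Sales | 81004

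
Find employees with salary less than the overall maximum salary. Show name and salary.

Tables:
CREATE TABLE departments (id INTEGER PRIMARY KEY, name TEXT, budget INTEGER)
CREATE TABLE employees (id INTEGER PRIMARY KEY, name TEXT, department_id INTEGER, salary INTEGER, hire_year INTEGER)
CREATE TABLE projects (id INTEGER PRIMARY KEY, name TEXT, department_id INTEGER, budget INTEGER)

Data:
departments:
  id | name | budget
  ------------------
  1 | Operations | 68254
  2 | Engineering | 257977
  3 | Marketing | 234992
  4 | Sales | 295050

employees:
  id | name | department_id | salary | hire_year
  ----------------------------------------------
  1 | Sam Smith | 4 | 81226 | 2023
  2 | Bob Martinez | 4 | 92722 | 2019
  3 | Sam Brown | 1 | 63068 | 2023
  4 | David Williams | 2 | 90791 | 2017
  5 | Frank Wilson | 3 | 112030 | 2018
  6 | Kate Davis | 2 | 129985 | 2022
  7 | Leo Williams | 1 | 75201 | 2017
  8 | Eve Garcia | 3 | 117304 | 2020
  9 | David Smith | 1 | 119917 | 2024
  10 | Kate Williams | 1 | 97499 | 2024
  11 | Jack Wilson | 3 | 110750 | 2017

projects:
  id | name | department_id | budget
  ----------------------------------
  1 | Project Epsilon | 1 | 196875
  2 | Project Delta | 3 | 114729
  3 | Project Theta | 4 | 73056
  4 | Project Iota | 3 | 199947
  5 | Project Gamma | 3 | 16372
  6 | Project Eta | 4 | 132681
SELECT name, salary FROM employees WHERE salary < (SELECT MAX(salary) FROM employees)

Execution result:
name | salary
Sam Smith | 81226
Bob Martinez | 92722
Sam Brown | 63068
David Williams | 90791
Frank Wilson | 112030
Leo Williams | 75201
Eve Garcia | 117304
David Smith | 119917
Kate Williams | 97499
Jack Wilson | 110750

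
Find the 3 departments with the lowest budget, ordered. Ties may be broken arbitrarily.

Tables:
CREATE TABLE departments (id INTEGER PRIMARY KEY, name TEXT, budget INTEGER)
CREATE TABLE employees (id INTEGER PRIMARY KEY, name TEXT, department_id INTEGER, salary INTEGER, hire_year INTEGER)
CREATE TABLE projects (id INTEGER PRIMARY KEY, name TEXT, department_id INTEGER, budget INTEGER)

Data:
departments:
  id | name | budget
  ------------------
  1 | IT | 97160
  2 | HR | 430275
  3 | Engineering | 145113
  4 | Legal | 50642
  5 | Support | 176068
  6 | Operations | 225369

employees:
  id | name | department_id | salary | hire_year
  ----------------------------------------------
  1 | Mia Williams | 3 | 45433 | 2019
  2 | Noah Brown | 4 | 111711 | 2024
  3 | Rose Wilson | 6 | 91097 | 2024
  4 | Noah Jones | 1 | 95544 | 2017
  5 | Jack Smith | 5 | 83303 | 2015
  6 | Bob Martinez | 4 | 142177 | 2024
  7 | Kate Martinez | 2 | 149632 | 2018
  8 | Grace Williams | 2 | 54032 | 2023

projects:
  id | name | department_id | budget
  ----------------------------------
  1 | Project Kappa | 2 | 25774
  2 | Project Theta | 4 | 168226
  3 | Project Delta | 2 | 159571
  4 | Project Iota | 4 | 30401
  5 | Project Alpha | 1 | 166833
SELECT name, budget FROM departments ORDER BY budget ASC LIMIT 3

Execution result:
name | budget
Legal | 50642
IT | 97160
Engineering | 145113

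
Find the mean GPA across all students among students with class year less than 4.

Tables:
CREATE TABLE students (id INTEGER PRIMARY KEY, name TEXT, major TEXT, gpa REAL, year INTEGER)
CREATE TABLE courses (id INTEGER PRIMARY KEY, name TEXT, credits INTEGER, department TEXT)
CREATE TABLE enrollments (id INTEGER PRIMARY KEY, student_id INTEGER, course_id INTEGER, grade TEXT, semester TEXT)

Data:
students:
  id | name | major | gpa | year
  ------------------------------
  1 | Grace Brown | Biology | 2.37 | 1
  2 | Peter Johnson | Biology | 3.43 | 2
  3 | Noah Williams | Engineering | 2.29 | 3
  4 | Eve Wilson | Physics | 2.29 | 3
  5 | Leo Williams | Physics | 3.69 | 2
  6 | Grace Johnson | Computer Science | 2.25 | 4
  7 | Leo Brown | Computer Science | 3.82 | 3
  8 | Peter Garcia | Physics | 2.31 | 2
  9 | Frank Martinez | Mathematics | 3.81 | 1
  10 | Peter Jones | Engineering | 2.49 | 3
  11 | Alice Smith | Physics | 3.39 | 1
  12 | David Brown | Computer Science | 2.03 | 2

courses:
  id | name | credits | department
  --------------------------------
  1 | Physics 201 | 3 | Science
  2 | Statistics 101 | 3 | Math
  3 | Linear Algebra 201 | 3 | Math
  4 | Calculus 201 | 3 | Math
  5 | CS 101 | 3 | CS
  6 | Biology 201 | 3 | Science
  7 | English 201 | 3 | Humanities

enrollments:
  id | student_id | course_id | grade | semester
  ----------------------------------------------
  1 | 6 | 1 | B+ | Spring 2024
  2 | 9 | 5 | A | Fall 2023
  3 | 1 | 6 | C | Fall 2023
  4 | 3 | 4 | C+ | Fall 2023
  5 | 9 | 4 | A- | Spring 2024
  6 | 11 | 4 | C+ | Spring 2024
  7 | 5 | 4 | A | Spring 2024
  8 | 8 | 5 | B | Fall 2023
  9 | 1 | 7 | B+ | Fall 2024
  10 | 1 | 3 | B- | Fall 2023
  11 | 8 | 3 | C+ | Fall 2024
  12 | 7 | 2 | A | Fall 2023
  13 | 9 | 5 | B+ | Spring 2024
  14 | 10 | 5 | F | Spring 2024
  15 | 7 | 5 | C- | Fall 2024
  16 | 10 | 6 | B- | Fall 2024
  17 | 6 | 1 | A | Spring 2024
SELECT AVG(gpa) FROM students WHERE year < 4

Execution result:
2.90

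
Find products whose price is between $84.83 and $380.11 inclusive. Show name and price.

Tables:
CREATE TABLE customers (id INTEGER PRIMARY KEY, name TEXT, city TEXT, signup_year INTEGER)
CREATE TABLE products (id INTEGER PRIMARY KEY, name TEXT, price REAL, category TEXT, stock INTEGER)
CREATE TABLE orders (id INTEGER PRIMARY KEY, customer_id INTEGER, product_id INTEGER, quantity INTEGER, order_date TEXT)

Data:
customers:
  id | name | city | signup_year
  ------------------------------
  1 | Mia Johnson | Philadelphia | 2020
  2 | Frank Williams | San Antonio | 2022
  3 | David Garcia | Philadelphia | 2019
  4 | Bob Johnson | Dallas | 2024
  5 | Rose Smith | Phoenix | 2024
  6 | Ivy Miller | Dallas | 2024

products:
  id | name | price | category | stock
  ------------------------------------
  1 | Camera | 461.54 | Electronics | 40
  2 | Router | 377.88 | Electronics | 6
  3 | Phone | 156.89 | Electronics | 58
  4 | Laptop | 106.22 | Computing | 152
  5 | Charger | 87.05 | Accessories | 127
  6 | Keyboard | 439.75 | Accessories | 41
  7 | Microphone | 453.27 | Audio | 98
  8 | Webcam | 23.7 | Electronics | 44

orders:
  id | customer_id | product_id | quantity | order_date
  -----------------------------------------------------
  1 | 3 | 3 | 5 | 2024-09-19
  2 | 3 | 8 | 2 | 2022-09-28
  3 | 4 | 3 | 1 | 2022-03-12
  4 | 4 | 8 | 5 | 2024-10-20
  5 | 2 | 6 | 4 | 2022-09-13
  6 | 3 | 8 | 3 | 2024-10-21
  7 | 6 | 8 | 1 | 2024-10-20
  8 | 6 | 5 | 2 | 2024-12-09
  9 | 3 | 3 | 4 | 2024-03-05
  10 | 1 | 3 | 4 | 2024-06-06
SELECT name, price FROM products WHERE price BETWEEN 84.83 AND 380.11

Execution result:
name | price
Router | 377.88
Phone | 156.89
Laptop | 106.22
Charger | 87.05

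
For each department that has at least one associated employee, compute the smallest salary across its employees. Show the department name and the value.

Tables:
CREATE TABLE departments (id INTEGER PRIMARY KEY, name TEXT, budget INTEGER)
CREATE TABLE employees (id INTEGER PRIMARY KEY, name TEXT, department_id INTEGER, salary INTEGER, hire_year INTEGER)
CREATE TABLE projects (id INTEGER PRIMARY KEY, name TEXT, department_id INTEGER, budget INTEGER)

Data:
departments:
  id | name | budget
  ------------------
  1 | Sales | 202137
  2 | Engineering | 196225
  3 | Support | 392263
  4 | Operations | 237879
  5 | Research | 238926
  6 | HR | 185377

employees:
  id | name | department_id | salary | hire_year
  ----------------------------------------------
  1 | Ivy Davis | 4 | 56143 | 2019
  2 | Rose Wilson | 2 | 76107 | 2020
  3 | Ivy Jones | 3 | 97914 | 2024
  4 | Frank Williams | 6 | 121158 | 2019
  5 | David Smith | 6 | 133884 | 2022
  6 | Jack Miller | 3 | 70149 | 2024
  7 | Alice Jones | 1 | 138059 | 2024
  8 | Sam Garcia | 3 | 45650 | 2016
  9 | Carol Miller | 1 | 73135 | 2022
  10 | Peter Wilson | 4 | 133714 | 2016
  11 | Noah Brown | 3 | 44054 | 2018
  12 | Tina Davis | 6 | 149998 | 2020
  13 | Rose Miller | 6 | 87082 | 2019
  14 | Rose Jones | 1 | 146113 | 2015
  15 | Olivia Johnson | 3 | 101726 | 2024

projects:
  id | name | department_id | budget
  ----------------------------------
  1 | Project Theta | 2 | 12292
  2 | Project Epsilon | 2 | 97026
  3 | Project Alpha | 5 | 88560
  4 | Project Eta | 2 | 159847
SELECT p.name, MIN(c.salary) AS min_salary FROM employees c JOIN departments p ON c.department_id = p.id GROUP BY p.id, p.name

Execution result:
name | min_salary
Sales | 73135
Engineering | 76107
Support | 44054
Operations | 56143
HR | 87082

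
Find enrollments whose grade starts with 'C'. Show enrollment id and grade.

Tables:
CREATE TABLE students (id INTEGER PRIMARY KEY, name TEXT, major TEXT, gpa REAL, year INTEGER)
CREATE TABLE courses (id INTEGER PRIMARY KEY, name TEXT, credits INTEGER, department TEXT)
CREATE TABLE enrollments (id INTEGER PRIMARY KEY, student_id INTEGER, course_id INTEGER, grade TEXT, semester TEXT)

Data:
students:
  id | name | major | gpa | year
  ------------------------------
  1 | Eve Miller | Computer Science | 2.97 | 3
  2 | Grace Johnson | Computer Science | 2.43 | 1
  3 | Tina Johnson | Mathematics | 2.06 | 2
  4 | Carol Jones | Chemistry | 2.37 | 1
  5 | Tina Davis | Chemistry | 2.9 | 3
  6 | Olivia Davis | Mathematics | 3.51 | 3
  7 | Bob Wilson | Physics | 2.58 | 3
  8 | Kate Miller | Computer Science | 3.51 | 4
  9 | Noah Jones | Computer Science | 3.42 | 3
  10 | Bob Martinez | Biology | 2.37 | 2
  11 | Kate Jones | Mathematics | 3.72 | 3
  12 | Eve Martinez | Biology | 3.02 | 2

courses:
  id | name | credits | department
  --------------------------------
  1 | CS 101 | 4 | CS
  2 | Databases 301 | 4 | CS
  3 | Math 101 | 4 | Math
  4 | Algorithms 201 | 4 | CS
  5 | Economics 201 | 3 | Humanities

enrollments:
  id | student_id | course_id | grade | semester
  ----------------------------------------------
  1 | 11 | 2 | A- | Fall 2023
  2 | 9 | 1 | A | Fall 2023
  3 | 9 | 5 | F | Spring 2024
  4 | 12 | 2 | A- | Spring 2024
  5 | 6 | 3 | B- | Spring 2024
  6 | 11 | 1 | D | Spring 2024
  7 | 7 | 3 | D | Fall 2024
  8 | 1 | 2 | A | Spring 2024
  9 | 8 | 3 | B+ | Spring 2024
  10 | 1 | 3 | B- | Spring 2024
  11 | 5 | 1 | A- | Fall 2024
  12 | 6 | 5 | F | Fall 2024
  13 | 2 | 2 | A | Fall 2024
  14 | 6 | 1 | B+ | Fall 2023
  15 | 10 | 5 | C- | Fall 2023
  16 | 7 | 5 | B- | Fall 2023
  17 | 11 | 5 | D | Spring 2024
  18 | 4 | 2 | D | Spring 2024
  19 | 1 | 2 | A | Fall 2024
SELECT id, grade FROM enrollments WHERE grade LIKE 'C%'

Execution result:
id | grade
15 | C-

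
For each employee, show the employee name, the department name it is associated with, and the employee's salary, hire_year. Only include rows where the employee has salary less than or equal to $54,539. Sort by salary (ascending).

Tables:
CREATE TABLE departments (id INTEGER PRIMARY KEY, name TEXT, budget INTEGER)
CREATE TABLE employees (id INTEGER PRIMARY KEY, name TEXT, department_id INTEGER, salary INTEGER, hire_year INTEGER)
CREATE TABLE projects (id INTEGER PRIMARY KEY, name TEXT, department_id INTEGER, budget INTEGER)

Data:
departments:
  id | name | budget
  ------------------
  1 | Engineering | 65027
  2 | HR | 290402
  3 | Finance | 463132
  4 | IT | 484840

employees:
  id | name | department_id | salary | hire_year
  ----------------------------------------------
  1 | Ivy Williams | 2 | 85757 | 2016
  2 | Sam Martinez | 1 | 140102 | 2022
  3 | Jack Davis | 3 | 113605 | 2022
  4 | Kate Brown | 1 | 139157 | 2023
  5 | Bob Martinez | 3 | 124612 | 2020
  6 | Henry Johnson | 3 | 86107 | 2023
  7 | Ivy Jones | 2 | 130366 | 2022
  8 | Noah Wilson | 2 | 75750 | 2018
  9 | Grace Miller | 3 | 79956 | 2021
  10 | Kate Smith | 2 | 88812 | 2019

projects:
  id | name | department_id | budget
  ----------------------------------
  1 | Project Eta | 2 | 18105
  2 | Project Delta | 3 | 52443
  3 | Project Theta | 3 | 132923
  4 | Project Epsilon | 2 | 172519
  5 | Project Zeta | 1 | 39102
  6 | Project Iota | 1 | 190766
SELECT c.name, p.name AS department, c.salary, c.hire_year FROM employees c JOIN departments p ON c.department_id = p.id WHERE c.salary <= 54539 ORDER BY c.salary ASC

Execution result:
(no rows)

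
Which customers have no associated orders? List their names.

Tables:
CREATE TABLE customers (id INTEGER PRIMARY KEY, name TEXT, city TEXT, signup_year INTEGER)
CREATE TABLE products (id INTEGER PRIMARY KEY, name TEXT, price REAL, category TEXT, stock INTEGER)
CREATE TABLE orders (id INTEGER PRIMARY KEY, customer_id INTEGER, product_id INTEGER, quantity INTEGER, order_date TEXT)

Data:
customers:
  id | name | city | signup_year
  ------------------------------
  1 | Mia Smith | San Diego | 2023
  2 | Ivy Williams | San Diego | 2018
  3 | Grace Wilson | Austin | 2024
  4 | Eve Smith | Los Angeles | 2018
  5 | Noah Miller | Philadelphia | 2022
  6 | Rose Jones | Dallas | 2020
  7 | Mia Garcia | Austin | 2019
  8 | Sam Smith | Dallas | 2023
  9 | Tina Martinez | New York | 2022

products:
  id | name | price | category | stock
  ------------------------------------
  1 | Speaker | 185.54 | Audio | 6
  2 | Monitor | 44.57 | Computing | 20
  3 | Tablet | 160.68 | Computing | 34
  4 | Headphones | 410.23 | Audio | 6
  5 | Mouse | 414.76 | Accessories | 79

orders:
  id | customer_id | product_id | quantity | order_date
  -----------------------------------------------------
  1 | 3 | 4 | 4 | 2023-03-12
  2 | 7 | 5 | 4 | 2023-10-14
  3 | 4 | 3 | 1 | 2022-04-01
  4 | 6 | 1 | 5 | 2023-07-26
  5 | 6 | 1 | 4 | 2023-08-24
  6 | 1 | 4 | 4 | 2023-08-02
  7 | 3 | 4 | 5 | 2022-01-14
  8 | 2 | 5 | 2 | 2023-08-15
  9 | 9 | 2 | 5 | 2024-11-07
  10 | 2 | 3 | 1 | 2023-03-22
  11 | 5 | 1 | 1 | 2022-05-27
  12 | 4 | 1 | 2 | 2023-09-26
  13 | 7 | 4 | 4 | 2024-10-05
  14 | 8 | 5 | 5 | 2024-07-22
SELECT p.name FROM customers p LEFT JOIN orders c ON c.customer_id = p.id WHERE c.id IS NULL

Execution result:
(no rows)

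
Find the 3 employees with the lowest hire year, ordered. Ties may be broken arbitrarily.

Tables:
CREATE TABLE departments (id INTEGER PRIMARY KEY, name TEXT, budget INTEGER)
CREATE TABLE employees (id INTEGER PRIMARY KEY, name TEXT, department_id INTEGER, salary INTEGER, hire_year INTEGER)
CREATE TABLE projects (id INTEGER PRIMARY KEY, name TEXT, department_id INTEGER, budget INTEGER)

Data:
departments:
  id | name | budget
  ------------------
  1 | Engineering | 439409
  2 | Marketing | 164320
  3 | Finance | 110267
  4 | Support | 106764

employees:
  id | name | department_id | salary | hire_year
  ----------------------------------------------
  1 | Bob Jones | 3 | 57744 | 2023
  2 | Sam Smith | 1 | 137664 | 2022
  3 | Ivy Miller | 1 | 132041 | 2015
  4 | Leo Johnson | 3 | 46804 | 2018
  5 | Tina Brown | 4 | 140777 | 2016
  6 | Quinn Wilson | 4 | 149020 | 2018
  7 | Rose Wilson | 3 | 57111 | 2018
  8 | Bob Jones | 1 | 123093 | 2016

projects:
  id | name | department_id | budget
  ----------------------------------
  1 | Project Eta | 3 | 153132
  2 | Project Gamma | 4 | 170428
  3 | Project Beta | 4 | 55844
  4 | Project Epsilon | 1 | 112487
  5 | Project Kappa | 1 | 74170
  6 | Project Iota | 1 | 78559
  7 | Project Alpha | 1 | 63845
SELECT name, hire_year FROM employees ORDER BY hire_year ASC LIMIT 3

Execution result:
name | hire_year
Ivy Miller | 2015
Tina Brown | 2016
Bob Jones | 2016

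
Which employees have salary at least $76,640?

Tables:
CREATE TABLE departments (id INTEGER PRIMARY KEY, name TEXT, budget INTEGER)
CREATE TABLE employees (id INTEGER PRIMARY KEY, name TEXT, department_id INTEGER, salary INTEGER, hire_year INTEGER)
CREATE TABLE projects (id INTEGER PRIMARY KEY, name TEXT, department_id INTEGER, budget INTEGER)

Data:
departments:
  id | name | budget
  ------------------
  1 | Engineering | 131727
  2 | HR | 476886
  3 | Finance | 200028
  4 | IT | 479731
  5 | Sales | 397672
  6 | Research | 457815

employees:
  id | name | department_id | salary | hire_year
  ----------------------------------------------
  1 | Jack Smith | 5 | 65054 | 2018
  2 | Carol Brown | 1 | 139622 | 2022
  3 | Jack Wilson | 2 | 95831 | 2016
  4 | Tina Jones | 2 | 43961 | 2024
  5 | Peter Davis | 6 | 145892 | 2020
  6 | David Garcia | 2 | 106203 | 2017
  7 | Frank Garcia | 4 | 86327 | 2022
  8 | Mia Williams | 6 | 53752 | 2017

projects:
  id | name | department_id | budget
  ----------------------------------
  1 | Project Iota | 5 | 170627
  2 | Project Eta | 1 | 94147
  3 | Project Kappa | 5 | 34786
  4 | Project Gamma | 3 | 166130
SELECT name, salary FROM employees WHERE salary >= 76640

Execution result:
name | salary
Carol Brown | 139622
Jack Wilson | 95831
Peter Davis | 145892
David Garcia | 106203
Frank Garcia | 86327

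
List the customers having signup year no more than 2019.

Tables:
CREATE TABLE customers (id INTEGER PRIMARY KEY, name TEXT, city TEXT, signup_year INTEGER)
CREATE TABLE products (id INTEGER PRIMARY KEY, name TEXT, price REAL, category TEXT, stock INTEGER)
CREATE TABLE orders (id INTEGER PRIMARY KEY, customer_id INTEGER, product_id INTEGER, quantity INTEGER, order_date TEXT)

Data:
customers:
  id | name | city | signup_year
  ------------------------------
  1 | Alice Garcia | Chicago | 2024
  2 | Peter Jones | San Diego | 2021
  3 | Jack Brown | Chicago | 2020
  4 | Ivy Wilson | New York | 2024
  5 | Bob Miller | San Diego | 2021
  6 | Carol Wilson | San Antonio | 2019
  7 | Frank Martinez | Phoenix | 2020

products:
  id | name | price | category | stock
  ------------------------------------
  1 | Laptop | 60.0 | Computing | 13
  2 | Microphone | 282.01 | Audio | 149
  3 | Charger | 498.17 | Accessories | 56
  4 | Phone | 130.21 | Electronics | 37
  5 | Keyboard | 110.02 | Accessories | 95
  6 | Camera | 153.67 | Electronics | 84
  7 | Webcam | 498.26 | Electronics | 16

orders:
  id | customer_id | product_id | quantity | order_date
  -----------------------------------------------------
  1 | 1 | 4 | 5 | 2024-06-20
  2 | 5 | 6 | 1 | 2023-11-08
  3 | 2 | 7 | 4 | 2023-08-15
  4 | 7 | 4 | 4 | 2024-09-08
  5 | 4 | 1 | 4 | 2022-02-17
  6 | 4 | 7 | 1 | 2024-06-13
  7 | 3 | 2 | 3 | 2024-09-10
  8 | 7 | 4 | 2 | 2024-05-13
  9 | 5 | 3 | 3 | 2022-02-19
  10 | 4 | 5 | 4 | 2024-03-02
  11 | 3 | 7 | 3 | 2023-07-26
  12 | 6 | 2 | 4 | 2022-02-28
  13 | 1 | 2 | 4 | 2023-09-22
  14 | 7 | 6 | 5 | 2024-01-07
SELECT name, signup_year FROM customers WHERE signup_year <= 2019

Execution result:
name | signup_year
Carol Wilson | 2019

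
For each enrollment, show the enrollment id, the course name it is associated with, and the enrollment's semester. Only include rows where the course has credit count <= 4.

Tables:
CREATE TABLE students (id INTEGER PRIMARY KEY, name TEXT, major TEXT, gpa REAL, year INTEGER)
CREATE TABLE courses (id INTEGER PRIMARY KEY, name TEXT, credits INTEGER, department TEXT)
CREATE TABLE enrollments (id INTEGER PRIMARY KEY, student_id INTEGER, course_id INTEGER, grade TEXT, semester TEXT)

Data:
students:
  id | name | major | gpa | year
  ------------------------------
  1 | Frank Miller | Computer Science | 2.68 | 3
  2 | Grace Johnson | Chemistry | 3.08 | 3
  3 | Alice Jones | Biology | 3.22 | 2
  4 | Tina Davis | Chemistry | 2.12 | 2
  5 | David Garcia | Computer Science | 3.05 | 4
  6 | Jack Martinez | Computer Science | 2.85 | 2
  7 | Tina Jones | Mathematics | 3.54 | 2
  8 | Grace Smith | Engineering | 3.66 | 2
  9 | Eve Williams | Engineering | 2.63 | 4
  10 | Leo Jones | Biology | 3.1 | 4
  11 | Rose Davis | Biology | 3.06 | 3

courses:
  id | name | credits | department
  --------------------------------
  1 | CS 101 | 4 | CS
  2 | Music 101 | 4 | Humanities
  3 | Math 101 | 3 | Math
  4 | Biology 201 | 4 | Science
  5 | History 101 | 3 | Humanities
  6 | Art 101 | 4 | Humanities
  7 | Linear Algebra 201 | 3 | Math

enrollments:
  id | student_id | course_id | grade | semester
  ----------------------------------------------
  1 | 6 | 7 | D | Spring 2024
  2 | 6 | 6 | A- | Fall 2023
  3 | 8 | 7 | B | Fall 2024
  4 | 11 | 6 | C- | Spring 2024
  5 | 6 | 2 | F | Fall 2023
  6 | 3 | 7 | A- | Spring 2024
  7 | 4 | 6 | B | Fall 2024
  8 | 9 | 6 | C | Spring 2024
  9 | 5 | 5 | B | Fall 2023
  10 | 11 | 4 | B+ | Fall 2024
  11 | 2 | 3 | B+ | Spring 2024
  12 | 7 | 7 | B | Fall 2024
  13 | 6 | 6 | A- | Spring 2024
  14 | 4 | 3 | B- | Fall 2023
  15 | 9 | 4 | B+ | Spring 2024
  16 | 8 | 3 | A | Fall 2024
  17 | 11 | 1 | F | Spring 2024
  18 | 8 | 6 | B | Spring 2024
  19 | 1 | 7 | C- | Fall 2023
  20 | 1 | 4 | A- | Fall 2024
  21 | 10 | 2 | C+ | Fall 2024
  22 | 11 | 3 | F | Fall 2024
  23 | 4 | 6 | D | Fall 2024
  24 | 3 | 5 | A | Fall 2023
SELECT c.id, p.name AS course, c.semester FROM enrollments c JOIN courses p ON c.course_id = p.id WHERE p.credits <= 4

Execution result:
id | course | semester
1 | Linear Algebra 201 | Spring 2024
2 | Art 101 | Fall 2023
3 | Linear Algebra 201 | Fall 2024
4 | Art 101 | Spring 2024
5 | Music 101 | Fall 2023
6 | Linear Algebra 201 | Spring 2024
7 | Art 101 | Fall 2024
8 | Art 101 | Spring 2024
9 | History 101 | Fall 2023
10 | Biology 201 | Fall 2024
11 | Math 101 | Spring 2024
12 | Linear Algebra 201 | Fall 2024
13 | Art 101 | Spring 2024
14 | Math 101 | Fall 2023
15 | Biology 201 | Spring 2024
16 | Math 101 | Fall 2024
17 | CS 101 | Spring 2024
18 | Art 101 | Spring 2024
19 | Linear Algebra 201 | Fall 2023
20 | Biology 201 | Fall 2024
21 | Music 101 | Fall 2024
22 | Math 101 | Fall 2024
23 | Art 101 | Fall 2024
24 | History 101 | Fall 2023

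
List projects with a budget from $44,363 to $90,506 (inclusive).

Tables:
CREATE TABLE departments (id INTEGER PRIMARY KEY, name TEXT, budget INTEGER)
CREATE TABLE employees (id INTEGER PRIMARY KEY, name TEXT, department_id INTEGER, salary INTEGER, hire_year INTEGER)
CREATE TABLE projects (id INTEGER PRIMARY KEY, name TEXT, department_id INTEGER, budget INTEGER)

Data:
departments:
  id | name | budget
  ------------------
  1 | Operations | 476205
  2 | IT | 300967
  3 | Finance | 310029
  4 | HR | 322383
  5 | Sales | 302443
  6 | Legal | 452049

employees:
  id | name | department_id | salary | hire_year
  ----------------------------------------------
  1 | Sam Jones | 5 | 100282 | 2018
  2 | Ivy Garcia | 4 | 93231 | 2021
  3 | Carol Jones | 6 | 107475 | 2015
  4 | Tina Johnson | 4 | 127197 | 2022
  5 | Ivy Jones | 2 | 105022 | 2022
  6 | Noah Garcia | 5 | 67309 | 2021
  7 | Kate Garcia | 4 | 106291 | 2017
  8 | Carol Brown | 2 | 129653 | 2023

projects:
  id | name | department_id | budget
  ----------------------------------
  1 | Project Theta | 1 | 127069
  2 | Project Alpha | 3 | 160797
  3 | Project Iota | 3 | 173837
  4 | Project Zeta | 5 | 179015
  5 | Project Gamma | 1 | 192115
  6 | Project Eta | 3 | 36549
SELECT name, budget FROM projects WHERE budget BETWEEN 44363 AND 90506

Execution result:
(no rows)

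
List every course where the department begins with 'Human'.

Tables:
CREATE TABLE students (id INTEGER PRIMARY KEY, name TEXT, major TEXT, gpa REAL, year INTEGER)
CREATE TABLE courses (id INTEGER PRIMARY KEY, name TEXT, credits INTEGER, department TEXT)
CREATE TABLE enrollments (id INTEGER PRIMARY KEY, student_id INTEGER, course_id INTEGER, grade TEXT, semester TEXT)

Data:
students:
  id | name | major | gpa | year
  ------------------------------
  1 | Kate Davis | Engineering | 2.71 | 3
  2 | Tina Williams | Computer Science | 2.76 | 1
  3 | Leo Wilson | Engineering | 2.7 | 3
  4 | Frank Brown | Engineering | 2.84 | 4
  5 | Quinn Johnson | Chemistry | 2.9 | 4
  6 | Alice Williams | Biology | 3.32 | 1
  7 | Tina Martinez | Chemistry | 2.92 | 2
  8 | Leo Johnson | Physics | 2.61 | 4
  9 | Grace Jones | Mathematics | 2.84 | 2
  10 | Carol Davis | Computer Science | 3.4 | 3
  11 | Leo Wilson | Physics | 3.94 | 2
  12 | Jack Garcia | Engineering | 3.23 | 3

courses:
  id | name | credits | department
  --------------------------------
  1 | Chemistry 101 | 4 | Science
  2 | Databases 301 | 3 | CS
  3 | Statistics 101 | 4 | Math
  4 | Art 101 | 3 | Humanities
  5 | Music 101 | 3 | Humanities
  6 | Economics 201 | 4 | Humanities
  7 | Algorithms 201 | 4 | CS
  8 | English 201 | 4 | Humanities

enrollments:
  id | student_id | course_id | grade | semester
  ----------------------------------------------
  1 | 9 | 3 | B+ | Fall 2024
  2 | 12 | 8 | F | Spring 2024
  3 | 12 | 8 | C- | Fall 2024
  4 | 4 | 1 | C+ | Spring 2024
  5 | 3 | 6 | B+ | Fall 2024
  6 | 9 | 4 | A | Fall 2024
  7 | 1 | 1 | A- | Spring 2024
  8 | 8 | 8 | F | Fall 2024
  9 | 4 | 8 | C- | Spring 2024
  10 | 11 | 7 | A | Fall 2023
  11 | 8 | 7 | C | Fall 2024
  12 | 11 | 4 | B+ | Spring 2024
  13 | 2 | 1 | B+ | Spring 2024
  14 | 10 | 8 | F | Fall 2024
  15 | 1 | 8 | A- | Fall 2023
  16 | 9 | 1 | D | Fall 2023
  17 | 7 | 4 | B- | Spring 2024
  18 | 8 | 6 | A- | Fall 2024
SELECT name, department FROM courses WHERE department LIKE 'Human%'

Execution result:
name | department
Art 101 | Humanities
Music 101 | Humanities
Economics 201 | Humanities
English 201 | Humanities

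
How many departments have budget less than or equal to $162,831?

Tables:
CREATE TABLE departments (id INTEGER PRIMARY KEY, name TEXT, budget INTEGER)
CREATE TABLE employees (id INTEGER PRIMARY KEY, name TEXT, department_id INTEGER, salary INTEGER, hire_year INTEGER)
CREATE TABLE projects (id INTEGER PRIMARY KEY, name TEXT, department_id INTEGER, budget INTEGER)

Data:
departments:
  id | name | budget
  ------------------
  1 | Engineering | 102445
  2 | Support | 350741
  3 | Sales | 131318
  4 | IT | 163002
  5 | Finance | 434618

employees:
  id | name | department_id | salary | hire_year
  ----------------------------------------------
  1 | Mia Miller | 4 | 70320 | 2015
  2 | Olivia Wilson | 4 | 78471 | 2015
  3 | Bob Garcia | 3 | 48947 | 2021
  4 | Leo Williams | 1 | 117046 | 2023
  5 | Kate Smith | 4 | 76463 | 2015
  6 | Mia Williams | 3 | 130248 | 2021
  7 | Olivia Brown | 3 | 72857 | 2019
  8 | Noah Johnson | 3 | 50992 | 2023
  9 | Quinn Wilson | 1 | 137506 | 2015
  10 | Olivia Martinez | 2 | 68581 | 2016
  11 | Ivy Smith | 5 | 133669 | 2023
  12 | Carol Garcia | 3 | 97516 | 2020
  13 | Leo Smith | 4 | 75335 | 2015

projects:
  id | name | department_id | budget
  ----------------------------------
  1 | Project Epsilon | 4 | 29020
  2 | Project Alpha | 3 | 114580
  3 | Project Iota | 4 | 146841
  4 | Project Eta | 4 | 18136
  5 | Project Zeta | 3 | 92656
SELECT COUNT(*) FROM departments WHERE budget <= 162831

Execution result:
2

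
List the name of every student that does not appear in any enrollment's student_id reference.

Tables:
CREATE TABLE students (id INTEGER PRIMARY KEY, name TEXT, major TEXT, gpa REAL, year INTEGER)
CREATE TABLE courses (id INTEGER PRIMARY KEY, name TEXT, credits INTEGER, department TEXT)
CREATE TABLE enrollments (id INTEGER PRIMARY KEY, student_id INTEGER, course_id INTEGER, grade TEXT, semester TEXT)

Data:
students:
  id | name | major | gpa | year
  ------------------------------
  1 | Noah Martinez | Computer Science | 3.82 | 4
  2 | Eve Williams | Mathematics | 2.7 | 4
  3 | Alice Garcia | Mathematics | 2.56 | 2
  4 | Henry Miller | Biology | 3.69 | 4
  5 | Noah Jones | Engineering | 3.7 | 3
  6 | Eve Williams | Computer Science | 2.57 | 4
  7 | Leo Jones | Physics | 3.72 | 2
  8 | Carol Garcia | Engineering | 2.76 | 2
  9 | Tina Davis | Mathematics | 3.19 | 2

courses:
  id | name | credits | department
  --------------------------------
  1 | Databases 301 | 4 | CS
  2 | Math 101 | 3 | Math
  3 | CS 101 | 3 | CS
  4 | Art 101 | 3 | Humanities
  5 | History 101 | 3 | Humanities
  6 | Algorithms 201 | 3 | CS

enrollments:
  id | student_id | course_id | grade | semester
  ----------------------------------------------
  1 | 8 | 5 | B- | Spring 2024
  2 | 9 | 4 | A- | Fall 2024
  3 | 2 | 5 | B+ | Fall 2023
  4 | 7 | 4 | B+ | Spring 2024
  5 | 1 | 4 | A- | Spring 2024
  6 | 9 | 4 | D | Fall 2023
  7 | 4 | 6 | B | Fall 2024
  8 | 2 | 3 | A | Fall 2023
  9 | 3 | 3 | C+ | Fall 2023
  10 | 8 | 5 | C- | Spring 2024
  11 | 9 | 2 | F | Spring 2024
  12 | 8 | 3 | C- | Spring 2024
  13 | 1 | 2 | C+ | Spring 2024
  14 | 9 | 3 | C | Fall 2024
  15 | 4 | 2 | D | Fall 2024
SELECT p.name FROM students p LEFT JOIN enrollments c ON c.student_id = p.id WHERE c.id IS NULL

Execution result:
name
Noah Jones
Eve Williams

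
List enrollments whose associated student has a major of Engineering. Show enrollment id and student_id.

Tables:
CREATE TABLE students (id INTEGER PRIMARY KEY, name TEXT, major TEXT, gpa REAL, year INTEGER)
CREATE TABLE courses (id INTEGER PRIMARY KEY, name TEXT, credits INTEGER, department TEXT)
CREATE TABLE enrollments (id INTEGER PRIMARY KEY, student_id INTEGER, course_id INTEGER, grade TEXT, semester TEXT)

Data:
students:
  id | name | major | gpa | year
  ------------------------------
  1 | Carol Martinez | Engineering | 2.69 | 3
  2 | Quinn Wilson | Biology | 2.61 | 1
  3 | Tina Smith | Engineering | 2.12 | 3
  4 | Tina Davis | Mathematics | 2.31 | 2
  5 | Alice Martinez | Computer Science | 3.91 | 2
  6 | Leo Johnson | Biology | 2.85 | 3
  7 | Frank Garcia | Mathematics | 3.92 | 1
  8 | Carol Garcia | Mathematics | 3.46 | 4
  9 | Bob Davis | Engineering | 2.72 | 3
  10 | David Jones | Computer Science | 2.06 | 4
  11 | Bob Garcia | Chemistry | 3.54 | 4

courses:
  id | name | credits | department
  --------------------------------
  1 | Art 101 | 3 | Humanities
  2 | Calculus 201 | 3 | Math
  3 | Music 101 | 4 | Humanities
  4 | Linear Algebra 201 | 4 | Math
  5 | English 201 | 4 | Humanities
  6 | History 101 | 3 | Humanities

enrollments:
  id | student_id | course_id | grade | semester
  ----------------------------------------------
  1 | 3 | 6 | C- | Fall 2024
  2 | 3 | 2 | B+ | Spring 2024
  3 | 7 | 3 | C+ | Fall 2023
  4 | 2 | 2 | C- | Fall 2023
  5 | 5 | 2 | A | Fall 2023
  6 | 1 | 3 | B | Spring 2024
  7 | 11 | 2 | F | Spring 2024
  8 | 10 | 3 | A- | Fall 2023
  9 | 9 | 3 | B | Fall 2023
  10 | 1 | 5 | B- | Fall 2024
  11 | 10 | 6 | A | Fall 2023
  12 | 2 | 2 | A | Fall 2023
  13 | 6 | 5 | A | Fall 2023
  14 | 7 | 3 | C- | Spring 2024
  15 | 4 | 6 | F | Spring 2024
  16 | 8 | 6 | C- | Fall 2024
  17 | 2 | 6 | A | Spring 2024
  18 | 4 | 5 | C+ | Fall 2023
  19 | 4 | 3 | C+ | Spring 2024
SELECT id, student_id FROM enrollments WHERE student_id IN (SELECT id FROM students WHERE major = 'Engineering')

Execution result:
id | student_id
1 | 3
2 | 3
6 | 1
9 | 9
10 | 1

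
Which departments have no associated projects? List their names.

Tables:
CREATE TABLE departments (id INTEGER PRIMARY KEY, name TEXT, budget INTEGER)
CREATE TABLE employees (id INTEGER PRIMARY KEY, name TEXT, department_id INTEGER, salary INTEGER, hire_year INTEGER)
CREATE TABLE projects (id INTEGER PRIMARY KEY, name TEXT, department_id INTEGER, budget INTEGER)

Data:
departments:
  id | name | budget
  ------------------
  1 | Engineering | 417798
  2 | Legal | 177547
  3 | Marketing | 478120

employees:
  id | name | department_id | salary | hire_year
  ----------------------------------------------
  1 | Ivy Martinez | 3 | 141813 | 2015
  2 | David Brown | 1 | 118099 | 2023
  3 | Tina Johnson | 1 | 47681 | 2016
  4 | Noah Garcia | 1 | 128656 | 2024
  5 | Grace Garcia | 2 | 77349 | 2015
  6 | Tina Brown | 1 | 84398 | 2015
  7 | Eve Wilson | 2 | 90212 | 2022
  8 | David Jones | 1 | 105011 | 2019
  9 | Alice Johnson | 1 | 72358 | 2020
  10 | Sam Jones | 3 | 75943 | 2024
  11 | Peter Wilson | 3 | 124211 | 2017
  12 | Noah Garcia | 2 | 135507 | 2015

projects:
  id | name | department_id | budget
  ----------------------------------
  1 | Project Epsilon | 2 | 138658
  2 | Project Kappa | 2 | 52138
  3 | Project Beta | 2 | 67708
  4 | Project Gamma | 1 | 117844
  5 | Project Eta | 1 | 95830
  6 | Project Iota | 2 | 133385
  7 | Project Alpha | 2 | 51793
SELECT p.name FROM departments p LEFT JOIN projects c ON c.department_id = p.id WHERE c.id IS NULL

Execution result:
Marketing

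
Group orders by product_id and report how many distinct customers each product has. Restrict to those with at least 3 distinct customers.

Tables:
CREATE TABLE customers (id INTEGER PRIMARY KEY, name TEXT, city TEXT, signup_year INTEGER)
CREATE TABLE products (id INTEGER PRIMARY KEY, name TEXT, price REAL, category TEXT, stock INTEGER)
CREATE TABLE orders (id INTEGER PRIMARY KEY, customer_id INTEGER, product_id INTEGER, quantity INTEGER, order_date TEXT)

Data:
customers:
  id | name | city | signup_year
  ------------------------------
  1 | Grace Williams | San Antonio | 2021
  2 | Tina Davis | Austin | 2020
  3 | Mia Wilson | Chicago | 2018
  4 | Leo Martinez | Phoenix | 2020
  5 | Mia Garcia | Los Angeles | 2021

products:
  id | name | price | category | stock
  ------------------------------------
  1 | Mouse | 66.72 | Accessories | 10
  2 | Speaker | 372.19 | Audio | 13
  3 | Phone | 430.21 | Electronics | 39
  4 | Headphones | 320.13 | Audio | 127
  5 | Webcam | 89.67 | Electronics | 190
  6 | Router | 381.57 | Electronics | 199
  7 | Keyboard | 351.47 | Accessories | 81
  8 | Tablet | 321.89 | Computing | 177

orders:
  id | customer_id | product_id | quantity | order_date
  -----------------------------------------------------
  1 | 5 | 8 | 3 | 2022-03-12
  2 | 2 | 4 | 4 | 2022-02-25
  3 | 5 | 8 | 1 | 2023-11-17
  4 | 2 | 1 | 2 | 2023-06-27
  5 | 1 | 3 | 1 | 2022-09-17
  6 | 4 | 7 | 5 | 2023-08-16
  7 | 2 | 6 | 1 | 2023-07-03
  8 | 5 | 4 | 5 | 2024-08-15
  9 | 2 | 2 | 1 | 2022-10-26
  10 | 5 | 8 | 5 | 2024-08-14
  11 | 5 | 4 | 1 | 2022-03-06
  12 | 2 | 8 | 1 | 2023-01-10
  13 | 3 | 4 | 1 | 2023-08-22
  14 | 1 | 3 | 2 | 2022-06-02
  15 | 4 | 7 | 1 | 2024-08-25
SELECT product_id, COUNT(DISTINCT customer_id) AS distinct_customer_count FROM orders GROUP BY product_id HAVING COUNT(DISTINCT customer_id) >= 3

Execution result:
product_id | distinct_customer_count
4 | 3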